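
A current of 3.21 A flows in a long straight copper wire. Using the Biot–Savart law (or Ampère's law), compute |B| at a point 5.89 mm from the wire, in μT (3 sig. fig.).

For an infinitely long straight wire, B = μ₀I/(2πd).
B = (4π×10⁻⁷ × 3.21) / (2π × 0.00589) = 1.09×10⁻⁴ T.

B ≈ 109 μT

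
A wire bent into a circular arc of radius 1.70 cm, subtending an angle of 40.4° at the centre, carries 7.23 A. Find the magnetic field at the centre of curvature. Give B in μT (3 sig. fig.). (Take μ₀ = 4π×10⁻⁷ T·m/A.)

B ≈ 30.0 μT

The Biot–Savart field of a circular arc at its centre is B = μ₀Iφ/(4πR), with φ = 0.7051 rad.
B = (4π×10⁻⁷ × 7.23 × 0.7051) / (4π × 0.017) = 3.00×10⁻⁵ T.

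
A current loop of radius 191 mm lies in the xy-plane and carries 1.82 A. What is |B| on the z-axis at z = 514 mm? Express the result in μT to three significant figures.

B ≈ 0.253 μT

On the axis of a circular loop, B = μ₀IR² / [2(R²+z²)^(3/2)].
R² + z² = (0.191)² + (0.514)² = 0.3007 m², and (R²+z²)^(3/2) = 0.165 m³.
B = (4π×10⁻⁷ × 1.82 × 0.03648) / (2 × 0.165) = 2.53×10⁻⁷ T.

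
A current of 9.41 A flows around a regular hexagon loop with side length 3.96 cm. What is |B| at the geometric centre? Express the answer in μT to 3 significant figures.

B ≈ 165 μT

Each side is a finite straight segment at perpendicular distance d = a/(2 tan(π/6)) = 0.03429 m from the centre, with end-angles ±π/6.
One side contributes B₁ = (μ₀I/4πd)·2 sin(π/6) = 2.74×10⁻⁵ T.
All 6 sides add in the same direction: B = 6 × 2.74×10⁻⁵ = 1.65×10⁻⁴ T.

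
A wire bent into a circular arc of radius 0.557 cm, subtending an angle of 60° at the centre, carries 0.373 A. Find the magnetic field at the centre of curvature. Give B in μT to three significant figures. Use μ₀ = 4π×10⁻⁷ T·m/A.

The Biot–Savart field of a circular arc at its centre is B = μ₀Iφ/(4πR), with φ = 1.047 rad.
B = (4π×10⁻⁷ × 0.373 × 1.047) / (4π × 0.00557) = 7.01×10⁻⁶ T.

B ≈ 7.01 μT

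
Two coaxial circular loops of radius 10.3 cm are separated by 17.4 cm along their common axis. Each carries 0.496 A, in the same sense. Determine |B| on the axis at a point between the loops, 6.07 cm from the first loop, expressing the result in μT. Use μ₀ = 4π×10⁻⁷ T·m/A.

B ≈ 2.86 μT

Each loop contributes B = μ₀IR²/[2(R²+z²)^(3/2)] on the axis, with z measured from that loop.
Loop 1 (z = 0.0607 m): B₁ = 1.93×10⁻⁶ T. Loop 2 (z = 0.1133 m): B₂ = 9.21×10⁻⁷ T.
The fields add: B = B₁ + B₂ = 2.86×10⁻⁶ T.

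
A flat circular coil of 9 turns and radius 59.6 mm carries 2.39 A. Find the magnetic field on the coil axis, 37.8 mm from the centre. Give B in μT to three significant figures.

B ≈ 137 μT

For an N-turn flat coil, B = Nμ₀IR²/[2(R²+z²)^(3/2)] with R = 0.0596 m, z = 0.0378 m.
B = 9 × 1.52×10⁻⁵ T = 1.37×10⁻⁴ T.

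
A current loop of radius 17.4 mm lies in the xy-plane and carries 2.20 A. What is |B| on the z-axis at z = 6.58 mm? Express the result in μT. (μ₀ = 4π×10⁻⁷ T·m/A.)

On the axis of a circular loop, B = μ₀IR² / [2(R²+z²)^(3/2)].
R² + z² = (0.0174)² + (0.00658)² = 0.0003461 m², and (R²+z²)^(3/2) = 6.44×10⁻⁶ m³.
B = (4π×10⁻⁷ × 2.20 × 0.0003028) / (2 × 6.44×10⁻⁶) = 6.50×10⁻⁵ T.

B ≈ 65.0 μT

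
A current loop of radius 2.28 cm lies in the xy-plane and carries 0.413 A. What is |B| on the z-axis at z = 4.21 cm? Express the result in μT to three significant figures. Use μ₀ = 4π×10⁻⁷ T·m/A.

B ≈ 1.23 μT

On the axis of a circular loop, B = μ₀IR² / [2(R²+z²)^(3/2)].
R² + z² = (0.0228)² + (0.0421)² = 0.002292 m², and (R²+z²)^(3/2) = 1.10×10⁻⁴ m³.
B = (4π×10⁻⁷ × 0.413 × 0.0005198) / (2 × 1.10×10⁻⁴) = 1.23×10⁻⁶ T.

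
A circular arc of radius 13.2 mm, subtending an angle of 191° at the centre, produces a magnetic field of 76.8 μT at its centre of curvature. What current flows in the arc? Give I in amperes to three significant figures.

For a circular arc, B = μ₀Iφ/(4πR) with φ in radians; here φ = 3.334 rad.
So I = 4πRB/(μ₀φ) = 4π × 0.0132 × 7.68×10⁻⁵ / (4π×10⁻⁷ × 3.334) = 3.04 A.

I ≈ 3.04 A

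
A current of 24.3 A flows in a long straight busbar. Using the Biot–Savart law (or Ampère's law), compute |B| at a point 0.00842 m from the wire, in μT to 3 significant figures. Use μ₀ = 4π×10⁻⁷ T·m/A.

B ≈ 577 μT

For an infinitely long straight wire, B = μ₀I/(2πd).
B = (4π×10⁻⁷ × 24.3) / (2π × 0.00842) = 5.77×10⁻⁴ T.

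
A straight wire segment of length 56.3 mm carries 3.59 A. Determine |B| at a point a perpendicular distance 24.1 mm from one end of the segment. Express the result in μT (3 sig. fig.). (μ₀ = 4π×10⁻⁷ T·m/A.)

B ≈ 13.7 μT

For a finite straight segment, B = (μ₀I/4πd)(sinθ₁ + sinθ₂), where θ₁, θ₂ are the angles from the perpendicular to each end.
The perpendicular foot is at one end, so the two end-offsets along the wire are 0 and L = 0.0563 m.
sinθ₁ = 0/√(0²+0.0241²) = 0.0000; sinθ₂ = 0.0563/√(0.0563²+0.0241²) = 0.9193.
B = (4π×10⁻⁷ × 3.59) / (4π × 0.0241) × (0.0000 + 0.9193) = 1.37×10⁻⁵ T.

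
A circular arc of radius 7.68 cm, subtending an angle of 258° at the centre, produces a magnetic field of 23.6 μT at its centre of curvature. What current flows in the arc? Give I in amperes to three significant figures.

I ≈ 4.03 A

For a circular arc, B = μ₀Iφ/(4πR) with φ in radians; here φ = 4.503 rad.
So I = 4πRB/(μ₀φ) = 4π × 0.0768 × 2.36×10⁻⁵ / (4π×10⁻⁷ × 4.503) = 4.03 A.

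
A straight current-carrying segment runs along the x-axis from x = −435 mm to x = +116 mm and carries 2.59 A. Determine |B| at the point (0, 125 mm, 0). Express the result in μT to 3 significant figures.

B ≈ 3.40 μT

For a finite straight segment, B = (μ₀I/4πd)(sinθ₁ + sinθ₂), where θ₁, θ₂ are the angles from the perpendicular to each end.
The perpendicular distance is d = 0.125 m; the end-offsets along the wire are a = 0.435 m and b = 0.116 m.
sinθ₁ = 0.435/√(0.435²+0.125²) = 0.9611; sinθ₂ = 0.116/√(0.116²+0.125²) = 0.6802.
B = (4π×10⁻⁷ × 2.59) / (4π × 0.125) × (0.9611 + 0.6802) = 3.40×10⁻⁶ T.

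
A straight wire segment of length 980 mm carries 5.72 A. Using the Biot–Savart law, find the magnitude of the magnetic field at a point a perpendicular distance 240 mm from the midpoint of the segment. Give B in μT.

For a finite straight segment, B = (μ₀I/4πd)(sinθ₁ + sinθ₂), where θ₁, θ₂ are the angles from the perpendicular to each end.
The perpendicular from the point meets the wire at its midpoint, so each end is L/2 = 0.49 m away along the wire.
sinθ₁ = 0.49/√(0.49²+0.24²) = 0.8981; sinθ₂ = 0.49/√(0.49²+0.24²) = 0.8981.
B = (4π×10⁻⁷ × 5.72) / (4π × 0.24) × (0.8981 + 0.8981) = 4.28×10⁻⁶ T.

B ≈ 4.28 μT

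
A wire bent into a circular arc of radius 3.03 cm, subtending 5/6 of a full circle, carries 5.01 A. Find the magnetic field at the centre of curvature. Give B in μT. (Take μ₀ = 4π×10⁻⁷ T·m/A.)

B ≈ 86.6 μT

The Biot–Savart field of a circular arc at its centre is B = μ₀Iφ/(4πR), with φ = 5.236 rad.
B = (4π×10⁻⁷ × 5.01 × 5.236) / (4π × 0.0303) = 8.66×10⁻⁵ T.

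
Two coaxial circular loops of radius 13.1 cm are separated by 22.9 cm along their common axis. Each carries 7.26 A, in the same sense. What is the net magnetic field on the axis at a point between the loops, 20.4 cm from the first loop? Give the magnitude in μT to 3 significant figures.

B ≈ 38.5 μT

Each loop contributes B = μ₀IR²/[2(R²+z²)^(3/2)] on the axis, with z measured from that loop.
Loop 1 (z = 0.204 m): B₁ = 5.49×10⁻⁶ T. Loop 2 (z = 0.025 m): B₂ = 3.30×10⁻⁵ T.
The fields add: B = B₁ + B₂ = 3.85×10⁻⁵ T.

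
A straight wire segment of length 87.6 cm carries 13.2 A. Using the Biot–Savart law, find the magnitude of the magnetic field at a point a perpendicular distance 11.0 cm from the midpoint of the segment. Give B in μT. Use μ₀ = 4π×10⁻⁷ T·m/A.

For a finite straight segment, B = (μ₀I/4πd)(sinθ₁ + sinθ₂), where θ₁, θ₂ are the angles from the perpendicular to each end.
The perpendicular from the point meets the wire at its midpoint, so each end is L/2 = 0.438 m away along the wire.
sinθ₁ = 0.438/√(0.438²+0.11²) = 0.9699; sinθ₂ = 0.438/√(0.438²+0.11²) = 0.9699.
B = (4π×10⁻⁷ × 13.2) / (4π × 0.11) × (0.9699 + 0.9699) = 2.33×10⁻⁵ T.

B ≈ 23.3 μT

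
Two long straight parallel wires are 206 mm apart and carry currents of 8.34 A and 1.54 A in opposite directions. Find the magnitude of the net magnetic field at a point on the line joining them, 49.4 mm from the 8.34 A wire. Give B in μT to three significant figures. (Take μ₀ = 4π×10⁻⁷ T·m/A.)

Each long wire gives B = μ₀I/(2πd). Distances are d₁ = 0.0494 m and d₂ = 0.1566 m.
B₁ = 3.38×10⁻⁵ T, B₂ = 1.97×10⁻⁶ T.
Between antiparallel currents both contributions point the same way, so they add. B = B₁ + B₂ = 3.38×10⁻⁵ + 1.97×10⁻⁶ = 3.57×10⁻⁵ T.

B ≈ 35.7 μT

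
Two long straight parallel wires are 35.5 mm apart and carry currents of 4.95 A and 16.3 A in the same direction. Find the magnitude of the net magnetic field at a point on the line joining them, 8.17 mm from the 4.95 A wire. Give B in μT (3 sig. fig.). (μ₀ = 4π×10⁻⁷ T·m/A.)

B ≈ 1.89 μT

Each long wire gives B = μ₀I/(2πd). Distances are d₁ = 0.00817 m and d₂ = 0.02733 m.
B₁ = 1.21×10⁻⁴ T, B₂ = 1.19×10⁻⁴ T.
Between parallel currents the two contributions point in opposite directions, so they subtract. B = |B₁ − B₂| = |1.21×10⁻⁴ − 1.19×10⁻⁴| = 1.89×10⁻⁶ T.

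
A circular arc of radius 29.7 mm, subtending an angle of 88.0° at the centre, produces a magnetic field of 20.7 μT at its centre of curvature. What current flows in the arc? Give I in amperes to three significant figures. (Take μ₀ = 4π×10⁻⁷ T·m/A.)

I ≈ 4.00 A

For a circular arc, B = μ₀Iφ/(4πR) with φ in radians; here φ = 1.536 rad.
So I = 4πRB/(μ₀φ) = 4π × 0.0297 × 2.07×10⁻⁵ / (4π×10⁻⁷ × 1.536) = 4.00 A.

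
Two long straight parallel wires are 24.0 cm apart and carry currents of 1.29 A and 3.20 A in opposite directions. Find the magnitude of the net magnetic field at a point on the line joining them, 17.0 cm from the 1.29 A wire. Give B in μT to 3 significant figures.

B ≈ 10.7 μT

Each long wire gives B = μ₀I/(2πd). Distances are d₁ = 0.17 m and d₂ = 0.07 m.
B₁ = 1.52×10⁻⁶ T, B₂ = 9.14×10⁻⁶ T.
Between antiparallel currents both contributions point the same way, so they add. B = B₁ + B₂ = 1.52×10⁻⁶ + 9.14×10⁻⁶ = 1.07×10⁻⁵ T.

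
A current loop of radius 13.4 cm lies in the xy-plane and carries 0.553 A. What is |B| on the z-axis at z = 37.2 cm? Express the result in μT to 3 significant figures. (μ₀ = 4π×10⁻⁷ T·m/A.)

B ≈ 0.101 μT

On the axis of a circular loop, B = μ₀IR² / [2(R²+z²)^(3/2)].
R² + z² = (0.134)² + (0.372)² = 0.1563 m², and (R²+z²)^(3/2) = 6.18×10⁻² m³.
B = (4π×10⁻⁷ × 0.553 × 0.01796) / (2 × 6.18×10⁻²) = 1.01×10⁻⁷ T.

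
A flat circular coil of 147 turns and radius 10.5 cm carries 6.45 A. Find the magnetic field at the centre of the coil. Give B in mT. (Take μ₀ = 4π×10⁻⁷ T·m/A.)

For an N-turn flat coil, B = Nμ₀I/(2R) with R = 0.105 m.
B = 147 × 3.86×10⁻⁵ T = 5.67×10⁻³ T.

B ≈ 5.67 mT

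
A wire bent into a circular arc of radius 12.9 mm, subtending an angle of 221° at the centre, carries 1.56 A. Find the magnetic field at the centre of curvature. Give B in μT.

B ≈ 46.6 μT

The Biot–Savart field of a circular arc at its centre is B = μ₀Iφ/(4πR), with φ = 3.857 rad.
B = (4π×10⁻⁷ × 1.56 × 3.857) / (4π × 0.0129) = 4.66×10⁻⁵ T.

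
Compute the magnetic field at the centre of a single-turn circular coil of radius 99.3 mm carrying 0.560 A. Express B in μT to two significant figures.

At the centre of a circular loop the Biot–Savart law gives B = μ₀I/(2R).
B = (4π×10⁻⁷ × 0.560) / (2 × 0.0993) = 3.54×10⁻⁶ T.

B ≈ 3.5 μT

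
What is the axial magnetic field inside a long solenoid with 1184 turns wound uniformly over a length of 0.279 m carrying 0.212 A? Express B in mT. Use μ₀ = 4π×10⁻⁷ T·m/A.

Inside a long solenoid, B = μ₀nI with n = 4244 turns/m.
B = 4π×10⁻⁷ × 4244 × 0.212 = 1.13×10⁻³ T.

B ≈ 1.13 mT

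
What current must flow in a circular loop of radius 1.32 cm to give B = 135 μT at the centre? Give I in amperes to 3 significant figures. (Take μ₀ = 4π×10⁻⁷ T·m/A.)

At the centre of a circular loop B = μ₀I/(2R), so I = 2RB/μ₀.
With R = 0.0132 m, I = 2 × 0.0132 × 1.35×10⁻⁴ / (4π×10⁻⁷) = 2.84 A.

I ≈ 2.84 A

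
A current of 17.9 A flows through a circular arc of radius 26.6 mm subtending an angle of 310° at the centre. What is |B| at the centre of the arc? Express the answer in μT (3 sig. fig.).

The Biot–Savart field of a circular arc at its centre is B = μ₀Iφ/(4πR), with φ = 5.411 rad.
B = (4π×10⁻⁷ × 17.9 × 5.411) / (4π × 0.0266) = 3.64×10⁻⁴ T.

B ≈ 364 μT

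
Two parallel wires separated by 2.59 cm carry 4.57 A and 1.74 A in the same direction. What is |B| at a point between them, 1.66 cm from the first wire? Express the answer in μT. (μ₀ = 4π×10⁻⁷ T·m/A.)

Each long wire gives B = μ₀I/(2πd). Distances are d₁ = 0.0166 m and d₂ = 0.0093 m.
B₁ = 5.51×10⁻⁵ T, B₂ = 3.74×10⁻⁵ T.
Between parallel currents the two contributions point in opposite directions, so they subtract. B = |B₁ − B₂| = |5.51×10⁻⁵ − 3.74×10⁻⁵| = 1.76×10⁻⁵ T.

B ≈ 17.6 μT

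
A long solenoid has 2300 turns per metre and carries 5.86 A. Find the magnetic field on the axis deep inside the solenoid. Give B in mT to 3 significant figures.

B ≈ 16.9 mT

Inside a long solenoid, B = μ₀nI with n = 2300 turns/m.
B = 4π×10⁻⁷ × 2300 × 5.86 = 1.69×10⁻² T.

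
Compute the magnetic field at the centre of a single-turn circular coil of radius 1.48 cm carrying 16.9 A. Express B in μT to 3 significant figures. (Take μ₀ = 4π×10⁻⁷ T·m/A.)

At the centre of a circular loop the Biot–Savart law gives B = μ₀I/(2R).
B = (4π×10⁻⁷ × 16.9) / (2 × 0.0148) = 7.17×10⁻⁴ T.

B ≈ 717 μT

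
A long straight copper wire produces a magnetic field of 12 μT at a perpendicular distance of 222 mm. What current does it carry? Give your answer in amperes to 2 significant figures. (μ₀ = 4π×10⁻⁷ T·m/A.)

I ≈ 13 A

For a long straight wire B = μ₀I/(2πd), so I = 2πdB/μ₀.
I = 2π × 0.222 × 1.20×10⁻⁵ / (4π×10⁻⁷) = 13.3 A.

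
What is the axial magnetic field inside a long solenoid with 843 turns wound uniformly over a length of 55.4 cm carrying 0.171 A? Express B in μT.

B ≈ 327 μT

Inside a long solenoid, B = μ₀nI with n = 1522 turns/m.
B = 4π×10⁻⁷ × 1522 × 0.171 = 3.27×10⁻⁴ T.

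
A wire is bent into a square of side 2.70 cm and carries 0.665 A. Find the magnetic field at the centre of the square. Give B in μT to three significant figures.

B ≈ 27.9 μT

Each side is a finite straight segment at perpendicular distance d = a/(2 tan(π/4)) = 0.0135 m from the centre, with end-angles ±π/4.
One side contributes B₁ = (μ₀I/4πd)·2 sin(π/4) = 6.97×10⁻⁶ T.
All 4 sides add in the same direction: B = 4 × 6.97×10⁻⁶ = 2.79×10⁻⁵ T.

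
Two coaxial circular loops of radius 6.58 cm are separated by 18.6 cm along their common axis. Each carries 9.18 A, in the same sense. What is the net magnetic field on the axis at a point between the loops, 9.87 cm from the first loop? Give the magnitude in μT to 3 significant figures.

B ≈ 34.1 μT

Each loop contributes B = μ₀IR²/[2(R²+z²)^(3/2)] on the axis, with z measured from that loop.
Loop 1 (z = 0.0987 m): B₁ = 1.50×10⁻⁵ T. Loop 2 (z = 0.0873 m): B₂ = 1.91×10⁻⁵ T.
The fields add: B = B₁ + B₂ = 3.41×10⁻⁵ T.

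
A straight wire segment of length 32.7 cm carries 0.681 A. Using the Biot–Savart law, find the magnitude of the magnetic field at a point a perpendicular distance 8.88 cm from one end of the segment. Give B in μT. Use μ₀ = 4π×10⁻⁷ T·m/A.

For a finite straight segment, B = (μ₀I/4πd)(sinθ₁ + sinθ₂), where θ₁, θ₂ are the angles from the perpendicular to each end.
The perpendicular foot is at one end, so the two end-offsets along the wire are 0 and L = 0.327 m.
sinθ₁ = 0/√(0²+0.0888²) = 0.0000; sinθ₂ = 0.327/√(0.327²+0.0888²) = 0.9650.
B = (4π×10⁻⁷ × 0.681) / (4π × 0.0888) × (0.0000 + 0.9650) = 7.40×10⁻⁷ T.

B ≈ 0.740 μT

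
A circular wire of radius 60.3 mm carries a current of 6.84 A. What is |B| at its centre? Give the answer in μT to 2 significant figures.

At the centre of a circular loop the Biot–Savart law gives B = μ₀I/(2R).
B = (4π×10⁻⁷ × 6.84) / (2 × 0.0603) = 7.13×10⁻⁵ T.

B ≈ 71 μT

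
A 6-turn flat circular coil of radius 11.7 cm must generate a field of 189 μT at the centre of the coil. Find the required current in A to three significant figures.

For an N-turn coil, B = Nμ₀I/(2R) with R = 0.117 m, so I = 2RB/(Nμ₀) = 2 × 0.117 × 1.89×10⁻⁴ / (6 × 4π×10⁻⁷) = 5.87 A.

I ≈ 5.87 A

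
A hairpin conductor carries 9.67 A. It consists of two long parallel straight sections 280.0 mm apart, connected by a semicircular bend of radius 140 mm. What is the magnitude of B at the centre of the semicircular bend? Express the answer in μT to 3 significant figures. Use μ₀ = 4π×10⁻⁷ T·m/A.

The semicircular arc contributes B_arc = μ₀I·π/(4πR) = μ₀I/(4R) = 2.17×10⁻⁵ T.
Each semi-infinite lead is at perpendicular distance R = 0.14 m from the centre, with the perpendicular foot at its near end, so it contributes μ₀I/(4πR); both point the same way, together 1.38×10⁻⁵ T.
Arc and leads all point the same direction: B = 2.17×10⁻⁵ + 1.38×10⁻⁵ = 3.55×10⁻⁵ T.

B ≈ 35.5 μT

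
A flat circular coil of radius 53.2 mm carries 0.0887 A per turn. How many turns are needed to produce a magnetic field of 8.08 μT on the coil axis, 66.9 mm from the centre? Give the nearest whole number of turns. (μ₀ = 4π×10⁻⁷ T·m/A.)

N = 32

For an N-turn coil, B = Nμ₀IR²/[2(R²+z²)^(3/2)]. A single turn gives B₁ = 2.53×10⁻⁷ T with R = 0.0532 m, z = 0.0669 m.
N = B/B₁ = 8.08×10⁻⁶ / 2.53×10⁻⁷ = 31.99.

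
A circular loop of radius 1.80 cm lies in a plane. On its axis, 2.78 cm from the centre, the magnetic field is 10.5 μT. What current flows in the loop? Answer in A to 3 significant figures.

On the axis of a loop, B = μ₀IR²/[2(R²+z²)^(3/2)], so I = 2B(R²+z²)^(3/2)/(μ₀R²).
R² + z² = 0.000324 + 0.0007728 = 0.001097 m²; raised to 3/2 gives 3.63×10⁻⁵ m³.
I = 2 × 1.05×10⁻⁵ × 3.63×10⁻⁵ / (1.26×10⁻⁶ × 0.000324) = 1.87 A.

I ≈ 1.87 A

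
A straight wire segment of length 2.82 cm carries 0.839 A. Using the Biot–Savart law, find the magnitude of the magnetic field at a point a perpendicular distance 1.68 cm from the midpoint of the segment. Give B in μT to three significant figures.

B ≈ 6.42 μT

For a finite straight segment, B = (μ₀I/4πd)(sinθ₁ + sinθ₂), where θ₁, θ₂ are the angles from the perpendicular to each end.
The perpendicular from the point meets the wire at its midpoint, so each end is L/2 = 0.0141 m away along the wire.
sinθ₁ = 0.0141/√(0.0141²+0.0168²) = 0.6429; sinθ₂ = 0.0141/√(0.0141²+0.0168²) = 0.6429.
B = (4π×10⁻⁷ × 0.839) / (4π × 0.0168) × (0.6429 + 0.6429) = 6.42×10⁻⁶ T.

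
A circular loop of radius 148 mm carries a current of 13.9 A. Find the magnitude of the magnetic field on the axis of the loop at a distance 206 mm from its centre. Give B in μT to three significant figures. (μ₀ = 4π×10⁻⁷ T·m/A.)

On the axis of a circular loop, B = μ₀IR² / [2(R²+z²)^(3/2)].
R² + z² = (0.148)² + (0.206)² = 0.06434 m², and (R²+z²)^(3/2) = 1.63×10⁻² m³.
B = (4π×10⁻⁷ × 13.9 × 0.0219) / (2 × 1.63×10⁻²) = 1.17×10⁻⁵ T.

B ≈ 11.7 μT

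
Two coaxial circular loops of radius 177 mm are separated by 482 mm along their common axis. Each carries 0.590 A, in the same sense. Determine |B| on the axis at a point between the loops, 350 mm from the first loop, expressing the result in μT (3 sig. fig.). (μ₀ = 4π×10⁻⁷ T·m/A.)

B ≈ 1.27 μT

Each loop contributes B = μ₀IR²/[2(R²+z²)^(3/2)] on the axis, with z measured from that loop.
Loop 1 (z = 0.35 m): B₁ = 1.92×10⁻⁷ T. Loop 2 (z = 0.132 m): B₂ = 1.08×10⁻⁶ T.
The fields add: B = B₁ + B₂ = 1.27×10⁻⁶ T.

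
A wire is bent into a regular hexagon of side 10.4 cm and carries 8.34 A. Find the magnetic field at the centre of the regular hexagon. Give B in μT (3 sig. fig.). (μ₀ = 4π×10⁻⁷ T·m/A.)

B ≈ 55.6 μT

Each side is a finite straight segment at perpendicular distance d = a/(2 tan(π/6)) = 0.09007 m from the centre, with end-angles ±π/6.
One side contributes B₁ = (μ₀I/4πd)·2 sin(π/6) = 9.26×10⁻⁶ T.
All 6 sides add in the same direction: B = 6 × 9.26×10⁻⁶ = 5.56×10⁻⁵ T.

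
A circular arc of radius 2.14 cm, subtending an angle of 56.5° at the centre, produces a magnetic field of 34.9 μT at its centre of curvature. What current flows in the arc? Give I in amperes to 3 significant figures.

For a circular arc, B = μ₀Iφ/(4πR) with φ in radians; here φ = 0.9861 rad.
So I = 4πRB/(μ₀φ) = 4π × 0.0214 × 3.49×10⁻⁵ / (4π×10⁻⁷ × 0.9861) = 7.57 A.

I ≈ 7.57 A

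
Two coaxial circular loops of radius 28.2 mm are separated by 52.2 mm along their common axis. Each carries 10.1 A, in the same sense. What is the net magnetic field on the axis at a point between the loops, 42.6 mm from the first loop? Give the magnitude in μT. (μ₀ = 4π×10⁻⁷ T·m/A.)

B ≈ 229 μT

Each loop contributes B = μ₀IR²/[2(R²+z²)^(3/2)] on the axis, with z measured from that loop.
Loop 1 (z = 0.0426 m): B₁ = 3.78×10⁻⁵ T. Loop 2 (z = 0.0096 m): B₂ = 1.91×10⁻⁴ T.
The fields add: B = B₁ + B₂ = 2.29×10⁻⁴ T.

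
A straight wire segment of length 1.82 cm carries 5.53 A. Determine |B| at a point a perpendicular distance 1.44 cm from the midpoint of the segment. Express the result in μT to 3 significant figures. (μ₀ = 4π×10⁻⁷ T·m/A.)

B ≈ 41.0 μT

For a finite straight segment, B = (μ₀I/4πd)(sinθ₁ + sinθ₂), where θ₁, θ₂ are the angles from the perpendicular to each end.
The perpendicular from the point meets the wire at its midpoint, so each end is L/2 = 0.0091 m away along the wire.
sinθ₁ = 0.0091/√(0.0091²+0.0144²) = 0.5342; sinθ₂ = 0.0091/√(0.0091²+0.0144²) = 0.5342.
B = (4π×10⁻⁷ × 5.53) / (4π × 0.0144) × (0.5342 + 0.5342) = 4.10×10⁻⁵ T.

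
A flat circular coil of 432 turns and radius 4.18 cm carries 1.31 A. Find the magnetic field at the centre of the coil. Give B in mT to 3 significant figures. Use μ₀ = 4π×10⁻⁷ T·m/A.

For an N-turn flat coil, B = Nμ₀I/(2R) with R = 0.0418 m.
B = 432 × 1.97×10⁻⁵ T = 8.51×10⁻³ T.

B ≈ 8.51 mT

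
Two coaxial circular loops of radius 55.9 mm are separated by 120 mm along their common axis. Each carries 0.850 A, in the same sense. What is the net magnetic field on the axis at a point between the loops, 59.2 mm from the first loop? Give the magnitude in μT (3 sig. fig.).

Each loop contributes B = μ₀IR²/[2(R²+z²)^(3/2)] on the axis, with z measured from that loop.
Loop 1 (z = 0.0592 m): B₁ = 3.09×10⁻⁶ T. Loop 2 (z = 0.0608 m): B₂ = 2.96×10⁻⁶ T.
The fields add: B = B₁ + B₂ = 6.05×10⁻⁶ T.

B ≈ 6.05 μT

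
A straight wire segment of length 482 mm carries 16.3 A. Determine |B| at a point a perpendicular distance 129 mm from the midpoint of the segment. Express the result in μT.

For a finite straight segment, B = (μ₀I/4πd)(sinθ₁ + sinθ₂), where θ₁, θ₂ are the angles from the perpendicular to each end.
The perpendicular from the point meets the wire at its midpoint, so each end is L/2 = 0.241 m away along the wire.
sinθ₁ = 0.241/√(0.241²+0.129²) = 0.8816; sinθ₂ = 0.241/√(0.241²+0.129²) = 0.8816.
B = (4π×10⁻⁷ × 16.3) / (4π × 0.129) × (0.8816 + 0.8816) = 2.23×10⁻⁵ T.

B ≈ 22.3 μT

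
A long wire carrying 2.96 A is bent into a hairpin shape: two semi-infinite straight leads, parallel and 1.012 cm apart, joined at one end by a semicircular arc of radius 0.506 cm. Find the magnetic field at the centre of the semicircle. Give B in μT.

B ≈ 301 μT

The semicircular arc contributes B_arc = μ₀I·π/(4πR) = μ₀I/(4R) = 1.84×10⁻⁴ T.
Each semi-infinite lead is at perpendicular distance R = 0.00506 m from the centre, with the perpendicular foot at its near end, so it contributes μ₀I/(4πR); both point the same way, together 1.17×10⁻⁴ T.
Arc and leads all point the same direction: B = 1.84×10⁻⁴ + 1.17×10⁻⁴ = 3.01×10⁻⁴ T.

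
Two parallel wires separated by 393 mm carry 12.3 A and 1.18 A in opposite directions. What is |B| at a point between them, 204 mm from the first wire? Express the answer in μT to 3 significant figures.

B ≈ 13.3 μT

Each long wire gives B = μ₀I/(2πd). Distances are d₁ = 0.204 m and d₂ = 0.189 m.
B₁ = 1.21×10⁻⁵ T, B₂ = 1.25×10⁻⁶ T.
Between antiparallel currents both contributions point the same way, so they add. B = B₁ + B₂ = 1.21×10⁻⁵ + 1.25×10⁻⁶ = 1.33×10⁻⁵ T.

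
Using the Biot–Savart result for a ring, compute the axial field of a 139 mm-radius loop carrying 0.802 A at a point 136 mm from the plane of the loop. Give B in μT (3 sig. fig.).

On the axis of a circular loop, B = μ₀IR² / [2(R²+z²)^(3/2)].
R² + z² = (0.139)² + (0.136)² = 0.03782 m², and (R²+z²)^(3/2) = 7.35×10⁻³ m³.
B = (4π×10⁻⁷ × 0.802 × 0.01932) / (2 × 7.35×10⁻³) = 1.32×10⁻⁶ T.

B ≈ 1.32 μT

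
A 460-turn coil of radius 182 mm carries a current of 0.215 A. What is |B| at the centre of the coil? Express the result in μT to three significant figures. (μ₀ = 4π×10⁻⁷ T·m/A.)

For an N-turn flat coil, B = Nμ₀I/(2R) with R = 0.182 m.
B = 460 × 7.42×10⁻⁷ T = 3.41×10⁻⁴ T.

B ≈ 341 μT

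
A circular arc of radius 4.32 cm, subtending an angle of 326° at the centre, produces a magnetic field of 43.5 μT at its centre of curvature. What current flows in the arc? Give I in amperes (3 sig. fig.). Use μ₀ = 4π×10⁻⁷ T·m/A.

I ≈ 3.30 A

For a circular arc, B = μ₀Iφ/(4πR) with φ in radians; here φ = 5.69 rad.
So I = 4πRB/(μ₀φ) = 4π × 0.0432 × 4.35×10⁻⁵ / (4π×10⁻⁷ × 5.69) = 3.30 A.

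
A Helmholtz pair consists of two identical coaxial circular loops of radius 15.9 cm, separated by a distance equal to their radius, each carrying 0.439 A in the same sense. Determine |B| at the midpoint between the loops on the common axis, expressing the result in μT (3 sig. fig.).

B ≈ 2.48 μT

Each loop contributes B = μ₀IR²/[2(R²+z²)^(3/2)] on the axis, with z measured from that loop.
Loop 1 (z = 0.0795 m): B₁ = 1.24×10⁻⁶ T. Loop 2 (z = 0.0795 m): B₂ = 1.24×10⁻⁶ T.
The fields add: B = B₁ + B₂ = 2.48×10⁻⁶ T.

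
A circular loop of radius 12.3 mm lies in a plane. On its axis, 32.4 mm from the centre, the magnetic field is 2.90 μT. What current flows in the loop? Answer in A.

I ≈ 1.27 A

On the axis of a loop, B = μ₀IR²/[2(R²+z²)^(3/2)], so I = 2B(R²+z²)^(3/2)/(μ₀R²).
R² + z² = 0.0001513 + 0.00105 = 0.001201 m²; raised to 3/2 gives 4.16×10⁻⁵ m³.
I = 2 × 2.90×10⁻⁶ × 4.16×10⁻⁵ / (1.26×10⁻⁶ × 0.0001513) = 1.27 A.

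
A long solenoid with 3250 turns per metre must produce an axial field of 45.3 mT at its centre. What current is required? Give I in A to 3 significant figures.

Inside a long solenoid B = μ₀nI with n = 3250 m⁻¹, so I = B/(μ₀n).
I = 4.53×10⁻² / (4π×10⁻⁷ × 3250) = 11.1 A.

I ≈ 11.1 A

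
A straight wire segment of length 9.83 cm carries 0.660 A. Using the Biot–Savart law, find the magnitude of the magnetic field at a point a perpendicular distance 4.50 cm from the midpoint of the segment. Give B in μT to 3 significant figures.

B ≈ 2.16 μT

For a finite straight segment, B = (μ₀I/4πd)(sinθ₁ + sinθ₂), where θ₁, θ₂ are the angles from the perpendicular to each end.
The perpendicular from the point meets the wire at its midpoint, so each end is L/2 = 0.04915 m away along the wire.
sinθ₁ = 0.04915/√(0.04915²+0.045²) = 0.7376; sinθ₂ = 0.04915/√(0.04915²+0.045²) = 0.7376.
B = (4π×10⁻⁷ × 0.660) / (4π × 0.045) × (0.7376 + 0.7376) = 2.16×10⁻⁶ T.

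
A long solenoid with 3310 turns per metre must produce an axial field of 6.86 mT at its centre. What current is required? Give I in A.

Inside a long solenoid B = μ₀nI with n = 3310 m⁻¹, so I = B/(μ₀n).
I = 6.86×10⁻³ / (4π×10⁻⁷ × 3310) = 1.65 A.

I ≈ 1.65 A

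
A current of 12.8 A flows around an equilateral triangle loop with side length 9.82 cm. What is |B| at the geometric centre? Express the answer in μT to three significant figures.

Each side is a finite straight segment at perpendicular distance d = a/(2 tan(π/3)) = 0.02835 m from the centre, with end-angles ±π/3.
One side contributes B₁ = (μ₀I/4πd)·2 sin(π/3) = 7.82×10⁻⁵ T.
All 3 sides add in the same direction: B = 3 × 7.82×10⁻⁵ = 2.35×10⁻⁴ T.

B ≈ 235 μT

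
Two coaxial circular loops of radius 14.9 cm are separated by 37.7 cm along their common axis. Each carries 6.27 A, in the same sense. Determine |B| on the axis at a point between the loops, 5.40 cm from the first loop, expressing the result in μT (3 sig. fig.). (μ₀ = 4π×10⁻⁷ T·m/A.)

Each loop contributes B = μ₀IR²/[2(R²+z²)^(3/2)] on the axis, with z measured from that loop.
Loop 1 (z = 0.054 m): B₁ = 2.20×10⁻⁵ T. Loop 2 (z = 0.323 m): B₂ = 1.94×10⁻⁶ T.
The fields add: B = B₁ + B₂ = 2.39×10⁻⁵ T.

B ≈ 23.9 μT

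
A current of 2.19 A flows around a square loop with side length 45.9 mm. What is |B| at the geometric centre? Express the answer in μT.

Each side is a finite straight segment at perpendicular distance d = a/(2 tan(π/4)) = 0.02295 m from the centre, with end-angles ±π/4.
One side contributes B₁ = (μ₀I/4πd)·2 sin(π/4) = 1.35×10⁻⁵ T.
All 4 sides add in the same direction: B = 4 × 1.35×10⁻⁵ = 5.40×10⁻⁵ T.

B ≈ 54.0 μT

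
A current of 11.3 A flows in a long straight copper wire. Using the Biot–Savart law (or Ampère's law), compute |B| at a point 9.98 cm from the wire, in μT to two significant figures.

B ≈ 23 μT

For an infinitely long straight wire, B = μ₀I/(2πd).
B = (4π×10⁻⁷ × 11.3) / (2π × 0.0998) = 2.26×10⁻⁵ T.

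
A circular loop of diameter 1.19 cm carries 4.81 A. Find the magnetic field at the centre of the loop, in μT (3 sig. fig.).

B ≈ 508 μT

At the centre of a circular loop the Biot–Savart law gives B = μ₀I/(2R) (so R = 0.00595 m).
B = (4π×10⁻⁷ × 4.81) / (2 × 0.00595) = 5.08×10⁻⁴ T.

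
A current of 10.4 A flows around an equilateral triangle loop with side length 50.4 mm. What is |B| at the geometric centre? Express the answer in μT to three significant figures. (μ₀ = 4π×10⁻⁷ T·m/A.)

Each side is a finite straight segment at perpendicular distance d = a/(2 tan(π/3)) = 0.01455 m from the centre, with end-angles ±π/3.
One side contributes B₁ = (μ₀I/4πd)·2 sin(π/3) = 1.24×10⁻⁴ T.
All 3 sides add in the same direction: B = 3 × 1.24×10⁻⁴ = 3.71×10⁻⁴ T.

B ≈ 371 μT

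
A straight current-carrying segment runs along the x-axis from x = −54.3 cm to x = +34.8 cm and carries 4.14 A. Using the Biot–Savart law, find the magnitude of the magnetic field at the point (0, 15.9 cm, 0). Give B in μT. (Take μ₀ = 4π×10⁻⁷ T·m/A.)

B ≈ 4.87 μT

For a finite straight segment, B = (μ₀I/4πd)(sinθ₁ + sinθ₂), where θ₁, θ₂ are the angles from the perpendicular to each end.
The perpendicular distance is d = 0.159 m; the end-offsets along the wire are a = 0.543 m and b = 0.348 m.
sinθ₁ = 0.543/√(0.543²+0.159²) = 0.9597; sinθ₂ = 0.348/√(0.348²+0.159²) = 0.9096.
B = (4π×10⁻⁷ × 4.14) / (4π × 0.159) × (0.9597 + 0.9096) = 4.87×10⁻⁶ T.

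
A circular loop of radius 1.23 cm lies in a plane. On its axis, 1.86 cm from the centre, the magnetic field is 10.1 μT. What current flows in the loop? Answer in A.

On the axis of a loop, B = μ₀IR²/[2(R²+z²)^(3/2)], so I = 2B(R²+z²)^(3/2)/(μ₀R²).
R² + z² = 0.0001513 + 0.000346 = 0.0004973 m²; raised to 3/2 gives 1.11×10⁻⁵ m³.
I = 2 × 1.01×10⁻⁵ × 1.11×10⁻⁵ / (1.26×10⁻⁶ × 0.0001513) = 1.18 A.

I ≈ 1.18 A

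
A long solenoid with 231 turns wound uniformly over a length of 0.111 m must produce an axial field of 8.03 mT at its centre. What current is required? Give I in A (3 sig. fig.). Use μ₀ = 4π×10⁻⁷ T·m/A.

Inside a long solenoid B = μ₀nI with n = 2081 m⁻¹, so I = B/(μ₀n).
I = 8.03×10⁻³ / (4π×10⁻⁷ × 2081) = 3.07 A.

I ≈ 3.07 A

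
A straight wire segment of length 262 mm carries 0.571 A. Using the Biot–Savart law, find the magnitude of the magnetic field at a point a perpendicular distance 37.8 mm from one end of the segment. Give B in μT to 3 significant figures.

For a finite straight segment, B = (μ₀I/4πd)(sinθ₁ + sinθ₂), where θ₁, θ₂ are the angles from the perpendicular to each end.
The perpendicular foot is at one end, so the two end-offsets along the wire are 0 and L = 0.262 m.
sinθ₁ = 0/√(0²+0.0378²) = 0.0000; sinθ₂ = 0.262/√(0.262²+0.0378²) = 0.9898.
B = (4π×10⁻⁷ × 0.571) / (4π × 0.0378) × (0.0000 + 0.9898) = 1.50×10⁻⁶ T.

B ≈ 1.50 μT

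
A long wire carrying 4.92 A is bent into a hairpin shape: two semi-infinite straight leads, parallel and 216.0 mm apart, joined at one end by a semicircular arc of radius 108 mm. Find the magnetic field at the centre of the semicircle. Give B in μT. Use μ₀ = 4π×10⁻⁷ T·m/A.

The semicircular arc contributes B_arc = μ₀I·π/(4πR) = μ₀I/(4R) = 1.43×10⁻⁵ T.
Each semi-infinite lead is at perpendicular distance R = 0.108 m from the centre, with the perpendicular foot at its near end, so it contributes μ₀I/(4πR); both point the same way, together 9.11×10⁻⁶ T.
Arc and leads all point the same direction: B = 1.43×10⁻⁵ + 9.11×10⁻⁶ = 2.34×10⁻⁵ T.

B ≈ 23.4 μT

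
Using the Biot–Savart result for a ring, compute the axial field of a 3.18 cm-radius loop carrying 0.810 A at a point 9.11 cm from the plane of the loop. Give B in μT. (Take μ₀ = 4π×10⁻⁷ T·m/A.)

B ≈ 0.573 μT

On the axis of a circular loop, B = μ₀IR² / [2(R²+z²)^(3/2)].
R² + z² = (0.0318)² + (0.0911)² = 0.00931 m², and (R²+z²)^(3/2) = 8.98×10⁻⁴ m³.
B = (4π×10⁻⁷ × 0.810 × 0.001011) / (2 × 8.98×10⁻⁴) = 5.73×10⁻⁷ T.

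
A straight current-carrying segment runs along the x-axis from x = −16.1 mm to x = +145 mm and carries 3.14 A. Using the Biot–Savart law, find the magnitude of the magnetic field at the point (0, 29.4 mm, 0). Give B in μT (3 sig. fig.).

For a finite straight segment, B = (μ₀I/4πd)(sinθ₁ + sinθ₂), where θ₁, θ₂ are the angles from the perpendicular to each end.
The perpendicular distance is d = 0.0294 m; the end-offsets along the wire are a = 0.0161 m and b = 0.145 m.
sinθ₁ = 0.0161/√(0.0161²+0.0294²) = 0.4803; sinθ₂ = 0.145/√(0.145²+0.0294²) = 0.9801.
B = (4π×10⁻⁷ × 3.14) / (4π × 0.0294) × (0.4803 + 0.9801) = 1.56×10⁻⁵ T.

B ≈ 15.6 μT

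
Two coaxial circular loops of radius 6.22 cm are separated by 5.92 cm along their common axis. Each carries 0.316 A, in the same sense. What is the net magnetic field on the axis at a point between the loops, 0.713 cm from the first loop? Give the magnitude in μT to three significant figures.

B ≈ 4.57 μT

Each loop contributes B = μ₀IR²/[2(R²+z²)^(3/2)] on the axis, with z measured from that loop.
Loop 1 (z = 0.00713 m): B₁ = 3.13×10⁻⁶ T. Loop 2 (z = 0.05207 m): B₂ = 1.44×10⁻⁶ T.
The fields add: B = B₁ + B₂ = 4.57×10⁻⁶ T.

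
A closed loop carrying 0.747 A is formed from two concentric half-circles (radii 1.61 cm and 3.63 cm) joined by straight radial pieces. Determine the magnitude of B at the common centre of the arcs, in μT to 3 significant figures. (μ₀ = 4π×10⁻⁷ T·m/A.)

B ≈ 8.11 μT

The radial connectors point toward the centre, so dl × r̂ = 0 and they contribute nothing.
Each semicircle gives μ₀I/(4R): inner arc 1.46×10⁻⁵ T, outer arc 6.46×10⁻⁶ T.
The two arcs carry current in opposite angular senses, so their fields oppose: B = |1.46×10⁻⁵ − 6.46×10⁻⁶| = 8.11×10⁻⁶ T.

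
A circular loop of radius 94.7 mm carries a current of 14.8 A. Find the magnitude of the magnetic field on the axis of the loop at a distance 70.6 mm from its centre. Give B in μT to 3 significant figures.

B ≈ 50.6 μT

On the axis of a circular loop, B = μ₀IR² / [2(R²+z²)^(3/2)].
R² + z² = (0.0947)² + (0.0706)² = 0.01395 m², and (R²+z²)^(3/2) = 1.65×10⁻³ m³.
B = (4π×10⁻⁷ × 14.8 × 0.008968) / (2 × 1.65×10⁻³) = 5.06×10⁻⁵ T.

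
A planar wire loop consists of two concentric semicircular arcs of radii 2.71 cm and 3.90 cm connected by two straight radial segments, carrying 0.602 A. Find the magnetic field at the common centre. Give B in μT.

B ≈ 2.13 μT

The radial connectors point toward the centre, so dl × r̂ = 0 and they contribute nothing.
Each semicircle gives μ₀I/(4R): inner arc 6.98×10⁻⁶ T, outer arc 4.85×10⁻⁶ T.
The two arcs carry current in opposite angular senses, so their fields oppose: B = |6.98×10⁻⁶ − 4.85×10⁻⁶| = 2.13×10⁻⁶ T.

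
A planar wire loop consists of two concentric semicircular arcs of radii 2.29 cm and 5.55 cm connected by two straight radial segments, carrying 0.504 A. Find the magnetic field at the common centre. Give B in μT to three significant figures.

B ≈ 4.06 μT

The radial connectors point toward the centre, so dl × r̂ = 0 and they contribute nothing.
Each semicircle gives μ₀I/(4R): inner arc 6.91×10⁻⁶ T, outer arc 2.85×10⁻⁶ T.
The two arcs carry current in opposite angular senses, so their fields oppose: B = |6.91×10⁻⁶ − 2.85×10⁻⁶| = 4.06×10⁻⁶ T.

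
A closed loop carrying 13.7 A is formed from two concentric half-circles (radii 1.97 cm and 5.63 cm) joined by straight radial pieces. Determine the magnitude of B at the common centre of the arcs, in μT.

B ≈ 142 μT

The radial connectors point toward the centre, so dl × r̂ = 0 and they contribute nothing.
Each semicircle gives μ₀I/(4R): inner arc 2.18×10⁻⁴ T, outer arc 7.64×10⁻⁵ T.
The two arcs carry current in opposite angular senses, so their fields oppose: B = |2.18×10⁻⁴ − 7.64×10⁻⁵| = 1.42×10⁻⁴ T.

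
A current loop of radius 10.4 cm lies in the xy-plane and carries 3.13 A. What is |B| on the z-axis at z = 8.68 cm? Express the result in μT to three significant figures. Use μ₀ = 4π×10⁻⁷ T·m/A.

On the axis of a circular loop, B = μ₀IR² / [2(R²+z²)^(3/2)].
R² + z² = (0.104)² + (0.0868)² = 0.01835 m², and (R²+z²)^(3/2) = 2.49×10⁻³ m³.
B = (4π×10⁻⁷ × 3.13 × 0.01082) / (2 × 2.49×10⁻³) = 8.56×10⁻⁶ T.

B ≈ 8.56 μT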